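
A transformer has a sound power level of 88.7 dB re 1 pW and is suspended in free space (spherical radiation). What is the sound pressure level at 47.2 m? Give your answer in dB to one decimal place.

The power spreads over a sphere of area 4π·r², so L_p = L_w − 10·log₁₀(4π·r²).
4π·r² = 2.8e+04 m², 10·log₁₀ of that is 44.471 dB.
L_p = 88.7 − 44.471 = 44.23 dB.

44.2 dB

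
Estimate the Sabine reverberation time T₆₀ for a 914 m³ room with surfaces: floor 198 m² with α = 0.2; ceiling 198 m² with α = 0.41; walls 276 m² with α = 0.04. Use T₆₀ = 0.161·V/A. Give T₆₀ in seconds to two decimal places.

Summing Sᵢαᵢ: 198·0.2 + 198·0.41 + 276·0.04 = 131.82 m².
T₆₀ = 0.161 × 914 / 131.82 = 1.116 s.

1.12 s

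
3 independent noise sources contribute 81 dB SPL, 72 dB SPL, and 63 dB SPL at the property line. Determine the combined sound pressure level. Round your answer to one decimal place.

81.6 dB SPL

For uncorrelated sources the intensities add, so convert each level to linear form, sum, and take 10·log₁₀ of the total.
Σ 10^(L/10) = 10^(81/10) + 10^(72/10) + 10^(63/10) = 1.437e+08.
L_total = 10·log₁₀(1.437e+08) = 81.58 dB SPL.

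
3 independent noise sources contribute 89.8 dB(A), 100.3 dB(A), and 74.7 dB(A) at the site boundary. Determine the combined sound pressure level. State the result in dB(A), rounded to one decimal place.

100.7 dB(A)

Incoherent sources combine by intensity addition: L_total = 10·log₁₀(Σ 10^(L_i/10)).
Σ 10^(L/10) = 10^(89.8/10) + 10^(100.3/10) + 10^(74.7/10) = 1.170e+10.
L_total = 10·log₁₀(1.170e+10) = 100.68 dB(A).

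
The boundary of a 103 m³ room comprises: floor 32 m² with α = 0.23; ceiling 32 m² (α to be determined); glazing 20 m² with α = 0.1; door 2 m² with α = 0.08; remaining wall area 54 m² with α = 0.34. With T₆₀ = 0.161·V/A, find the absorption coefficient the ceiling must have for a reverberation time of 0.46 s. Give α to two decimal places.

0.26

A = 0.161·V/T₆₀ = 0.161·103/0.46 = 36.05 m² sabins.
Absorption from the other surfaces = 32·0.23 + 20·0.1 + 2·0.08 + 54·0.34 = 27.88 m², so the ceiling must supply 8.17 m² over 32 m².
α = 8.17/32 = 0.255.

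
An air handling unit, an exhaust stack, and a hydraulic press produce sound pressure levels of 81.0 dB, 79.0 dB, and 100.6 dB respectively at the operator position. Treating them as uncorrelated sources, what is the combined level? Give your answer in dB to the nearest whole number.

101 dB

Incoherent sources combine by intensity addition: L_total = 10·log₁₀(Σ 10^(L_i/10)).
Σ 10^(L/10) = 10^(81.0/10) + 10^(79.0/10) + 10^(100.6/10) = 1.169e+10.
L_total = 10·log₁₀(1.169e+10) = 100.68 dB.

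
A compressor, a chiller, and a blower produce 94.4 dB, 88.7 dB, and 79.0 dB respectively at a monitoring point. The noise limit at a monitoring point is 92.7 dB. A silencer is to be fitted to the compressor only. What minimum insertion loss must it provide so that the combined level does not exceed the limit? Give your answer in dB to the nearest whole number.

Fixed contribution from the other sources: Σ 10^(L/10) = 10^(88.7/10) + 10^(79.0/10) = 8.207e+08 (89.14 dB).
The limit corresponds to 10^(92.7/10) = 1.862e+09; subtracting the fixed part leaves 1.041e+09 for the compressor, i.e. 90.18 dB.
So the compressor must be reduced from 94.4 to 90.18 dB: IL = 4.22 dB.

4 dB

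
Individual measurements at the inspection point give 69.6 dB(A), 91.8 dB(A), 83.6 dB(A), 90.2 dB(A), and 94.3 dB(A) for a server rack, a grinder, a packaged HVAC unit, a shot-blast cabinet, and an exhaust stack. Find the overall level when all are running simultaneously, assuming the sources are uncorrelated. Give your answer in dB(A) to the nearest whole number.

For uncorrelated sources the intensities add, so convert each level to linear form, sum, and take 10·log₁₀ of the total.
Σ 10^(L/10) = 10^(69.6/10) + 10^(91.8/10) + 10^(83.6/10) + 10^(90.2/10) + 10^(94.3/10) = 5.490e+09.
L_total = 10·log₁₀(5.490e+09) = 97.40 dB(A).

97 dB(A)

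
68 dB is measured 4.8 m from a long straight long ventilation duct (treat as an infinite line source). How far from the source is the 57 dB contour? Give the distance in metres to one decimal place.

For a line source L₁ − L₂ = 10·log₁₀(r₂/r₁), so r₂ = r₁·10^((L₁−L₂)/10).
r₂ = 4.8·10^((68−57)/10) = 4.8·10^(11.0/10) = 60.43 m.

60.4 m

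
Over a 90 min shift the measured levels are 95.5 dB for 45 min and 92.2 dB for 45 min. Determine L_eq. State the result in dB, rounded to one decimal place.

L_eq = 10·log₁₀[(1/T)·Σ tᵢ·10^(Lᵢ/10)] with T = 90 min.
Σ tᵢ·10^(Lᵢ/10) = 45·10^(95.5/10) + 45·10^(92.2/10) = 2.343e+11.
L_eq = 10·log₁₀(2.343e+11/90) = 94.16 dB.

94.2 dB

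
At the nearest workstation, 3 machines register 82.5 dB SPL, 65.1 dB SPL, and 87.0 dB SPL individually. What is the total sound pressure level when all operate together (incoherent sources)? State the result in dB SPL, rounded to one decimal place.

88.3 dB SPL

For uncorrelated sources the intensities add, so convert each level to linear form, sum, and take 10·log₁₀ of the total.
Σ 10^(L/10) = 10^(82.5/10) + 10^(65.1/10) + 10^(87.0/10) = 6.823e+08.
L_total = 10·log₁₀(6.823e+08) = 88.34 dB SPL.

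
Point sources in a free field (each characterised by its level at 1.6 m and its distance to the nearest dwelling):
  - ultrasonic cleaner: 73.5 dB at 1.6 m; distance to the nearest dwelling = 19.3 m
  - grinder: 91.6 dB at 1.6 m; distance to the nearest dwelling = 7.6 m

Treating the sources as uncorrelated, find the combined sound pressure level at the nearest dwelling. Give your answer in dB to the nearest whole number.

78 dB

Propagate each source to the receiver with L = L_ref − 20·log₁₀(r/r_ref), then add intensities.
ultrasonic cleaner: 73.5 − 20·log₁₀(19.3/1.6) = 73.5 − 21.63 = 51.87 dB.
grinder: 91.6 − 20·log₁₀(7.6/1.6) = 91.6 − 13.53 = 78.07 dB.
Σ 10^(L/10) = 6.422e+07 → L_total = 10·log₁₀(6.422e+07) = 78.08 dB.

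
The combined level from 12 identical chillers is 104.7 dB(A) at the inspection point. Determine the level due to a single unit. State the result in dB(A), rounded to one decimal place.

93.9 dB(A)

For N identical incoherent sources L_total = L₁ + 10·log₁₀ N, so L₁ = 104.7 − 10·log₁₀(12) = 104.7 − 10.792.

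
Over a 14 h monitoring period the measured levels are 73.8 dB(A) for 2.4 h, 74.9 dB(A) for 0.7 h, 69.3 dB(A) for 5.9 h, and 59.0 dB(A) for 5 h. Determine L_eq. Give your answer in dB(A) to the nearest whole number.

70 dB(A)

The energy average is taken in the linear domain: L_eq = 10·log₁₀[(Σ tᵢ·10^(Lᵢ/10))/T], T = 14 h.
Σ tᵢ·10^(Lᵢ/10) = 2.4·10^(73.8/10) + 0.7·10^(74.9/10) + 5.9·10^(69.3/10) + 5·10^(59.0/10) = 1.334e+08.
L_eq = 10·log₁₀(1.334e+08/14) = 69.79 dB(A).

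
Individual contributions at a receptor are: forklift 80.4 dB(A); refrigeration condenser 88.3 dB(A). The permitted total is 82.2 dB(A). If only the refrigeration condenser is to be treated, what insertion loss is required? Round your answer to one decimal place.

10.8 dB

Fixed contribution from the other source: Σ 10^(L/10) = 10^(80.4/10) = 1.096e+08 (80.40 dB(A)).
The limit corresponds to 10^(82.2/10) = 1.660e+08; subtracting the fixed part leaves 5.631e+07 for the refrigeration condenser, i.e. 77.51 dB(A).
So the refrigeration condenser must be reduced from 88.3 to 77.51 dB(A): IL = 10.79 dB.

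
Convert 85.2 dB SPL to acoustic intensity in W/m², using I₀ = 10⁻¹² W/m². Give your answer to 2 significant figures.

I = I₀·10^(L/10) = 10⁻¹² × 10^(85.2/10) = 10^(-3.480).

0.00033 W/m²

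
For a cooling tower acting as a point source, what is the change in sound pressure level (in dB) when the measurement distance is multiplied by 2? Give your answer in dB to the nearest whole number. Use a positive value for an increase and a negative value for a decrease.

-6 dB

A point source loses 6 dB per doubling of distance; generally ΔL = −20·log₁₀(r₂/r₁).
ΔL = −20·log₁₀(2) = -6.02 dB.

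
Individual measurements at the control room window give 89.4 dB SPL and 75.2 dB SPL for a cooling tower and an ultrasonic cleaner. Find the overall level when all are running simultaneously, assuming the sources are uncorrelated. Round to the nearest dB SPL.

90 dB SPL

Incoherent sources combine by intensity addition: L_total = 10·log₁₀(Σ 10^(L_i/10)).
Σ 10^(L/10) = 10^(89.4/10) + 10^(75.2/10) = 9.041e+08.
L_total = 10·log₁₀(9.041e+08) = 89.56 dB SPL.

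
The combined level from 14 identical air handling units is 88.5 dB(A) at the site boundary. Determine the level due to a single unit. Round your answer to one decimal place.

14 equal contributions raise the level by 10·log₁₀ 14 = 11.461 dB, so each unit alone gives 88.5 − 11.461.

77.0 dB(A)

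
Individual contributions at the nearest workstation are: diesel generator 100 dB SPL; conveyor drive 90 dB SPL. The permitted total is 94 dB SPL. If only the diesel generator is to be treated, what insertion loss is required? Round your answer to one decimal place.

Everything except the diesel generator sums to 10^(90/10) = 1.000e+09 in linear terms, 90.00 dB SPL.
To meet 94 dB SPL overall, the treated diesel generator may contribute at most 10^(94/10) − 1.000e+09 = 1.512e+09, i.e. 91.80 dB SPL.
So the diesel generator must be reduced from 100 to 91.80 dB SPL: IL = 8.20 dB.

8.2 dB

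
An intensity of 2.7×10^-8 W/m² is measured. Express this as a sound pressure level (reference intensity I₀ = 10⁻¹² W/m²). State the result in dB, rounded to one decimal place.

44.3 dB

L = 10·log₁₀(I/I₀) = 10·log₁₀(2.7×10^-8/10⁻¹²) = 10·log₁₀(2.7×10^4).
L = 10·(0.4314 + 4) = 44.31 dB.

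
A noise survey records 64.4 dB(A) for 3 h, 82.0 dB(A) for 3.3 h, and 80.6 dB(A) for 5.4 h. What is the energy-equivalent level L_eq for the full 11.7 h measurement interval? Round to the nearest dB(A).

80 dB(A)

The energy average is taken in the linear domain: L_eq = 10·log₁₀[(Σ tᵢ·10^(Lᵢ/10))/T], T = 11.7 h.
Σ tᵢ·10^(Lᵢ/10) = 3·10^(64.4/10) + 3.3·10^(82.0/10) + 5.4·10^(80.6/10) = 1.151e+09.
L_eq = 10·log₁₀(1.151e+09/11.7) = 79.93 dB(A).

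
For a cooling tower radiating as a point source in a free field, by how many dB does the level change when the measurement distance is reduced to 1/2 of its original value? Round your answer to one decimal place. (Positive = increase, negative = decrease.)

Point-source spreading: ΔL = −20·log₁₀(r₂/r₁).
ΔL = −20·log₁₀(0.5) = +6.02 dB.

+6.0 dB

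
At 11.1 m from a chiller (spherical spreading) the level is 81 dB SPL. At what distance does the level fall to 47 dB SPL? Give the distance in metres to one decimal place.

For a point source L₁ − L₂ = 20·log₁₀(r₂/r₁), so r₂ = r₁·10^((L₁−L₂)/20).
r₂ = 11.1·10^((81−47)/20) = 11.1·10^(34.0/20) = 556.32 m.

556.3 m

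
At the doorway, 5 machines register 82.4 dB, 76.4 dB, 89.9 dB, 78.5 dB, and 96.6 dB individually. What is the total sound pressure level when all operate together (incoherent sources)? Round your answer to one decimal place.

97.7 dB

Incoherent sources combine by intensity addition: L_total = 10·log₁₀(Σ 10^(L_i/10)).
Σ 10^(L/10) = 10^(82.4/10) + 10^(76.4/10) + 10^(89.9/10) + 10^(78.5/10) + 10^(96.6/10) = 5.836e+09.
L_total = 10·log₁₀(5.836e+09) = 97.66 dB.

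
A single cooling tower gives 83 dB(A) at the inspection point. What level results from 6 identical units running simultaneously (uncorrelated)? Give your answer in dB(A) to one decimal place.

90.8 dB(A)

L_total = L₁ + 10·log₁₀ N for N identical incoherent sources.
L_total = 83 + 10·log₁₀(6) = 83 + 7.782 = 90.78 dB(A).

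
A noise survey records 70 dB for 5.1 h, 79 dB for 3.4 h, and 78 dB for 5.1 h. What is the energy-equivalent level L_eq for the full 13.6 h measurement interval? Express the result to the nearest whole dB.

L_eq = 10·log₁₀[(1/T)·Σ tᵢ·10^(Lᵢ/10)] with T = 13.6 h.
Σ tᵢ·10^(Lᵢ/10) = 5.1·10^(70/10) + 3.4·10^(79/10) + 5.1·10^(78/10) = 6.429e+08.
L_eq = 10·log₁₀(6.429e+08/13.6) = 76.75 dB.

77 dB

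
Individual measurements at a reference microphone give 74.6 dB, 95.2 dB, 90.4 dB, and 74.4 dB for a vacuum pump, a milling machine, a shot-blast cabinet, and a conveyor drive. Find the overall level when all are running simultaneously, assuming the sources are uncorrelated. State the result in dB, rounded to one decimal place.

96.5 dB

Incoherent sources combine by intensity addition: L_total = 10·log₁₀(Σ 10^(L_i/10)).
Σ 10^(L/10) = 10^(74.6/10) + 10^(95.2/10) + 10^(90.4/10) + 10^(74.4/10) = 4.464e+09.
L_total = 10·log₁₀(4.464e+09) = 96.50 dB.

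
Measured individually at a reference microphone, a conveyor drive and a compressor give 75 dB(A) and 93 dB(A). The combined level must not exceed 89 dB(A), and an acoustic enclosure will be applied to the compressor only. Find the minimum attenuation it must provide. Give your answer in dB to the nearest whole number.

4 dB

Fixed contribution from the other source: Σ 10^(L/10) = 10^(75/10) = 3.162e+07 (75.00 dB(A)).
The limit corresponds to 10^(89/10) = 7.943e+08; subtracting the fixed part leaves 7.627e+08 for the compressor, i.e. 88.82 dB(A).
Required insertion loss = 93 − 88.82 = 4.18 dB.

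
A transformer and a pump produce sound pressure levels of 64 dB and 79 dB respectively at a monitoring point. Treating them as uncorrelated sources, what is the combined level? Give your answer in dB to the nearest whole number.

79 dB

For uncorrelated sources the intensities add, so convert each level to linear form, sum, and take 10·log₁₀ of the total.
Σ 10^(L/10) = 10^(64/10) + 10^(79/10) = 8.194e+07.
L_total = 10·log₁₀(8.194e+07) = 79.14 dB.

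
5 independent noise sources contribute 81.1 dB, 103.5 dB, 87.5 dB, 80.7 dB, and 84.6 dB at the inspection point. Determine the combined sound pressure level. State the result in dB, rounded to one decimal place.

For uncorrelated sources the intensities add, so convert each level to linear form, sum, and take 10·log₁₀ of the total.
Σ 10^(L/10) = 10^(81.1/10) + 10^(103.5/10) + 10^(87.5/10) + 10^(80.7/10) + 10^(84.6/10) = 2.348e+10.
L_total = 10·log₁₀(2.348e+10) = 103.71 dB.

103.7 dB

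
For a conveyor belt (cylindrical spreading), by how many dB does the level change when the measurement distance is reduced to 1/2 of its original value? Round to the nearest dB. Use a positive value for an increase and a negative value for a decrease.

+3 dB

A line source loses 3 dB per doubling of distance; generally ΔL = −10·log₁₀(r₂/r₁).
ΔL = −10·log₁₀(0.5) = +3.01 dB.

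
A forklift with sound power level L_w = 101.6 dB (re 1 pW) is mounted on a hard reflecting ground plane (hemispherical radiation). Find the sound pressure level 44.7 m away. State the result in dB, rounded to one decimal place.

60.6 dB

Free-field hemispherical radiation: L_p = L_w − 10·log₁₀(2π·r²), r = 44.7 m.
2π·r² = 1.255e+04 m², 10·log₁₀ of that is 40.988 dB.
L_p = 101.6 − 40.988 = 60.61 dB.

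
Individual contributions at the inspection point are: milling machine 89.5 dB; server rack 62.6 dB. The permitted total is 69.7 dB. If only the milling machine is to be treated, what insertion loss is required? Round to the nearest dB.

The untreated sources together contribute 10^(62.6/10) = 1.820e+06, i.e. 62.60 dB.
To meet 69.7 dB overall, the treated milling machine may contribute at most 10^(69.7/10) − 1.820e+06 = 7.513e+06, i.e. 68.76 dB.
So the milling machine must be reduced from 89.5 to 68.76 dB: IL = 20.74 dB.

21 dB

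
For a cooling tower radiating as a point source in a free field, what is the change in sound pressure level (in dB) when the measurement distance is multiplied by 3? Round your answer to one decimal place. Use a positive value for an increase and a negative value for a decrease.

-9.5 dB

A point source loses 6 dB per doubling of distance; generally ΔL = −20·log₁₀(r₂/r₁).
ΔL = −20·log₁₀(3) = -9.54 dB.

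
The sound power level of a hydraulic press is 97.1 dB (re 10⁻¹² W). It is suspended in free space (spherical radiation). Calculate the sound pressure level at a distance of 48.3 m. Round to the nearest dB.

L_p = L_w − 10·log₁₀(4π·r²) with r = 48.3 m.
4π·r² = 2.932e+04 m², 10·log₁₀ of that is 44.671 dB.
L_p = 97.1 − 44.671 = 52.43 dB.

52 dB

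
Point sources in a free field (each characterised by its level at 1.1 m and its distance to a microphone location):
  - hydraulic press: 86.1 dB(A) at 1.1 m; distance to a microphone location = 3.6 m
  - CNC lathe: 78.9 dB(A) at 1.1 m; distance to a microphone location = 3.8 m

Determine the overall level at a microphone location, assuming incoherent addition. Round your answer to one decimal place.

Apply inverse-square spreading to bring every level to the receiver, then sum 10^(L/10).
hydraulic press: 86.1 − 20·log₁₀(3.6/1.1) = 86.1 − 10.30 = 75.80 dB(A).
CNC lathe: 78.9 − 20·log₁₀(3.8/1.1) = 78.9 − 10.77 = 68.13 dB(A).
Σ 10^(L/10) = 4.454e+07 → L_total = 10·log₁₀(4.454e+07) = 76.49 dB(A).

76.5 dB(A)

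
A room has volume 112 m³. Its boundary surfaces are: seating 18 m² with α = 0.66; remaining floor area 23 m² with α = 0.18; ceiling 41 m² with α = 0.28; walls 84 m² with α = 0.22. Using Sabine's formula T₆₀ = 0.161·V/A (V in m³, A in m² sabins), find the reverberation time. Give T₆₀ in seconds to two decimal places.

0.39 s

Total absorption A = 18·0.66 + 23·0.18 + 41·0.28 + 84·0.22 = 45.98 m² sabins.
T₆₀ = 0.161 × 112 / 45.98 = 0.392 s.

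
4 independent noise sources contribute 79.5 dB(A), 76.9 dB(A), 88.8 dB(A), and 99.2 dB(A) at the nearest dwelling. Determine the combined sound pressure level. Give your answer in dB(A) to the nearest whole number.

Incoherent sources combine by intensity addition: L_total = 10·log₁₀(Σ 10^(L_i/10)).
Σ 10^(L/10) = 10^(79.5/10) + 10^(76.9/10) + 10^(88.8/10) + 10^(99.2/10) = 9.214e+09.
L_total = 10·log₁₀(9.214e+09) = 99.64 dB(A).

100 dB(A)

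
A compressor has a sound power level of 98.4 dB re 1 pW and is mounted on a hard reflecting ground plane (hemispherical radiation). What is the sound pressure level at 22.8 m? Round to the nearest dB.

63 dB

Free-field hemispherical radiation: L_p = L_w − 10·log₁₀(2π·r²), r = 22.8 m.
2π·r² = 3266 m², 10·log₁₀ of that is 35.140 dB.
L_p = 98.4 − 35.140 = 63.26 dB.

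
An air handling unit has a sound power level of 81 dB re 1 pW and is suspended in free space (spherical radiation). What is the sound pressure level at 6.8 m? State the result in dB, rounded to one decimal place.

L_p = L_w − 10·log₁₀(4π·r²) with r = 6.8 m.
4π·r² = 581.1 m², 10·log₁₀ of that is 27.642 dB.
L_p = 81 − 27.642 = 53.36 dB.

53.4 dB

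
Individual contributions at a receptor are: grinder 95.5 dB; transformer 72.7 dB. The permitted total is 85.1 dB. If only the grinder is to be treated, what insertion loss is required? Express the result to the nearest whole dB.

11 dB

Fixed contribution from the other source: Σ 10^(L/10) = 10^(72.7/10) = 1.862e+07 (72.70 dB).
To meet 85.1 dB overall, the treated grinder may contribute at most 10^(85.1/10) − 1.862e+07 = 3.050e+08, i.e. 84.84 dB.
Required insertion loss = 95.5 − 84.84 = 10.66 dB.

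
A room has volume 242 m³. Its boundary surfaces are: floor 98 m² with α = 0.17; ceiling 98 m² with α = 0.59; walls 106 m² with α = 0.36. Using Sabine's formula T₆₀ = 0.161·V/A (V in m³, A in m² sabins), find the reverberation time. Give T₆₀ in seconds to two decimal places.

0.35 s

Summing Sᵢαᵢ: 98·0.17 + 98·0.59 + 106·0.36 = 112.64 m².
T₆₀ = 0.161 × 242 / 112.64 = 0.346 s.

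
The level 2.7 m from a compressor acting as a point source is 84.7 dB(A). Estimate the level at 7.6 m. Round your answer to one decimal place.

Spherical spreading from a point source gives a 20·log₁₀(r₂/r₁) drop.
L₂ = 84.7 − 20·log₁₀(7.6/2.7) = 84.7 − 8.989 = 75.71 dB(A).

75.7 dB(A)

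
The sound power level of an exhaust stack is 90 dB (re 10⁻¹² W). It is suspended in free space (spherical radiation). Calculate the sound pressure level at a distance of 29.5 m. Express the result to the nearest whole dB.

Free-field spherical radiation: L_p = L_w − 10·log₁₀(4π·r²), r = 29.5 m.
4π·r² = 1.094e+04 m², 10·log₁₀ of that is 40.389 dB.
L_p = 90 − 40.389 = 49.61 dB.

50 dB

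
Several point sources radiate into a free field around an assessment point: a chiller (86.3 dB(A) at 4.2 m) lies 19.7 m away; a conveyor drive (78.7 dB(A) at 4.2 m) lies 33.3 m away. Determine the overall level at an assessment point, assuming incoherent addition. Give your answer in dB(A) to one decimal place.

73.1 dB(A)

Propagate each source to the receiver with L = L_ref − 20·log₁₀(r/r_ref), then add intensities.
chiller: 86.3 − 20·log₁₀(19.7/4.2) = 86.3 − 13.42 = 72.88 dB(A).
conveyor drive: 78.7 − 20·log₁₀(33.3/4.2) = 78.7 − 17.98 = 60.72 dB(A).
Σ 10^(L/10) = 2.057e+07 → L_total = 10·log₁₀(2.057e+07) = 73.13 dB(A).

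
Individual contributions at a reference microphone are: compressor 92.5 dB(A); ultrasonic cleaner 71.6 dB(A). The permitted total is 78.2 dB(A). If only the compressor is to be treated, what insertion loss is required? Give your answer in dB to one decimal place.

The untreated sources together contribute 10^(71.6/10) = 1.445e+07, i.e. 71.60 dB(A).
The limit corresponds to 10^(78.2/10) = 6.607e+07; subtracting the fixed part leaves 5.161e+07 for the compressor, i.e. 77.13 dB(A).
So the compressor must be reduced from 92.5 to 77.13 dB(A): IL = 15.37 dB.

15.4 dB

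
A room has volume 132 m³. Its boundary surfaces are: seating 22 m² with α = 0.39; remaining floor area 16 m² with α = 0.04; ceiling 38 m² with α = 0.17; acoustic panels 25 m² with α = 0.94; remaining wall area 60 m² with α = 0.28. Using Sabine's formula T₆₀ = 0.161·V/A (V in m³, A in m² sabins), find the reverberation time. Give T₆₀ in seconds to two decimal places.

Total absorption A = 22·0.39 + 16·0.04 + 38·0.17 + 25·0.94 + 60·0.28 = 55.98 m² sabins.
T₆₀ = 0.161 × 132 / 55.98 = 0.380 s.

0.38 s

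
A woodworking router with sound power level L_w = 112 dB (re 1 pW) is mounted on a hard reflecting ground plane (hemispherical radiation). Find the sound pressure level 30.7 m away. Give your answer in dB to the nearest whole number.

74 dB

Free-field hemispherical radiation: L_p = L_w − 10·log₁₀(2π·r²), r = 30.7 m.
2π·r² = 5922 m², 10·log₁₀ of that is 37.725 dB.
L_p = 112 − 37.725 = 74.28 dB.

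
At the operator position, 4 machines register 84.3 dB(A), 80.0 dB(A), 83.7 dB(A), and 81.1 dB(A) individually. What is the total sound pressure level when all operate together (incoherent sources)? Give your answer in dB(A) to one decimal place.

88.6 dB(A)

Incoherent sources combine by intensity addition: L_total = 10·log₁₀(Σ 10^(L_i/10)).
Σ 10^(L/10) = 10^(84.3/10) + 10^(80.0/10) + 10^(83.7/10) + 10^(81.1/10) = 7.324e+08.
L_total = 10·log₁₀(7.324e+08) = 88.65 dB(A).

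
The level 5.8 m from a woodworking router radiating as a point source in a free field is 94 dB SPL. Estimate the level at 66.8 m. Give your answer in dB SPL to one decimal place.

72.8 dB SPL

Spherical spreading from a point source gives a 20·log₁₀(r₂/r₁) drop.
L₂ = 94 − 20·log₁₀(66.8/5.8) = 94 − 21.227 = 72.77 dB SPL.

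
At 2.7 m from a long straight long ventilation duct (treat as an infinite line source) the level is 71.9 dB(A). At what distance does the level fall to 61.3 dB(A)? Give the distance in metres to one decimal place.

31.0 m

The 10.6 dB drop corresponds to a distance ratio of 10^(10.6/10) for a line source.
r₂ = 2.7·10^((71.9−61.3)/10) = 2.7·10^(10.6/10) = 31.00 m.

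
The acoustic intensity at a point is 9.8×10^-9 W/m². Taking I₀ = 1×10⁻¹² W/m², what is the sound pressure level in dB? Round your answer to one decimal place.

I/I₀ = 9.8×10^-9/10⁻¹² = 9.8×10^3, and L = 10·log₁₀(I/I₀).
L = 10·(0.9912 + 3) = 39.91 dB.

39.9 dB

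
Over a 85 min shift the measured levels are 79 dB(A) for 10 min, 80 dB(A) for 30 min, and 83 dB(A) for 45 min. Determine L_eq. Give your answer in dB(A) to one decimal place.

The energy average is taken in the linear domain: L_eq = 10·log₁₀[(Σ tᵢ·10^(Lᵢ/10))/T], T = 85 min.
Σ tᵢ·10^(Lᵢ/10) = 10·10^(79/10) + 30·10^(80/10) + 45·10^(83/10) = 1.277e+10.
L_eq = 10·log₁₀(1.277e+10/85) = 81.77 dB(A).

81.8 dB(A)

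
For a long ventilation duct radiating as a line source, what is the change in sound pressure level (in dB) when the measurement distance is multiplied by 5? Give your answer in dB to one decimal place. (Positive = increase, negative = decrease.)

-7.0 dB

Line-source spreading: ΔL = −10·log₁₀(r₂/r₁).
ΔL = −10·log₁₀(5) = -6.99 dB.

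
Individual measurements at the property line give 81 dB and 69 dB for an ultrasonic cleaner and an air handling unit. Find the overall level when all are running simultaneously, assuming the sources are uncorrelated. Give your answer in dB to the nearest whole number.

Incoherent sources combine by intensity addition: L_total = 10·log₁₀(Σ 10^(L_i/10)).
Σ 10^(L/10) = 10^(81/10) + 10^(69/10) = 1.338e+08.
L_total = 10·log₁₀(1.338e+08) = 81.27 dB.

81 dB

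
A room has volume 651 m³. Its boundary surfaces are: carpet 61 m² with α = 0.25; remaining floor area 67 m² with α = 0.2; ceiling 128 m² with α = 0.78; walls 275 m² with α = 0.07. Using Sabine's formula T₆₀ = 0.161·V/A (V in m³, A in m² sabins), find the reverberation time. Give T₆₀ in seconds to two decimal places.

0.71 s

A = Σ Sᵢαᵢ = 61·0.25 + 67·0.2 + 128·0.78 + 275·0.07 = 147.74 m².
T₆₀ = 0.161·V/A = 0.161·651/147.74 = 0.709 s.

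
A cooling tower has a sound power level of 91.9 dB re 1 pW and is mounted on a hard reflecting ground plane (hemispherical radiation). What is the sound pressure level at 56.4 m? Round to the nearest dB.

The power spreads over a hemisphere of area 2π·r², so L_p = L_w − 10·log₁₀(2π·r²).
2π·r² = 1.999e+04 m², 10·log₁₀ of that is 43.007 dB.
L_p = 91.9 − 43.007 = 48.89 dB.

49 dB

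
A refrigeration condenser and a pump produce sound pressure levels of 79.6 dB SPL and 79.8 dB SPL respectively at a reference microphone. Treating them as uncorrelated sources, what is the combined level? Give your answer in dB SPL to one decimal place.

82.7 dB SPL

Incoherent sources combine by intensity addition: L_total = 10·log₁₀(Σ 10^(L_i/10)).
Σ 10^(L/10) = 10^(79.6/10) + 10^(79.8/10) = 1.867e+08.
L_total = 10·log₁₀(1.867e+08) = 82.71 dB SPL.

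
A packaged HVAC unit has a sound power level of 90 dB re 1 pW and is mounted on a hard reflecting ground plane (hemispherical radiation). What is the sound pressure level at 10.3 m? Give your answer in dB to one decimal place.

L_p = L_w − 10·log₁₀(2π·r²) with r = 10.3 m.
2π·r² = 666.6 m², 10·log₁₀ of that is 28.239 dB.
L_p = 90 − 28.239 = 61.76 dB.

61.8 dB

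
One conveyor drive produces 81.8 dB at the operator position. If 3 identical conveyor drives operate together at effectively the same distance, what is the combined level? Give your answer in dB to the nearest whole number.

87 dB

N identical incoherent sources raise the level by 10·log₁₀ N.
L_total = 81.8 + 10·log₁₀(3) = 81.8 + 4.771 = 86.57 dB.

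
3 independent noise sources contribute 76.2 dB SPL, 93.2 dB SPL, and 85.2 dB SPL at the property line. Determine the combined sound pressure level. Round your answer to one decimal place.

For uncorrelated sources the intensities add, so convert each level to linear form, sum, and take 10·log₁₀ of the total.
Σ 10^(L/10) = 10^(76.2/10) + 10^(93.2/10) + 10^(85.2/10) = 2.462e+09.
L_total = 10·log₁₀(2.462e+09) = 93.91 dB SPL.

93.9 dB SPL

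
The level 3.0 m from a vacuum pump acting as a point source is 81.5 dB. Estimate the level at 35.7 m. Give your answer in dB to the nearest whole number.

Point-source attenuation: ΔL = 20·log₁₀(r₂/r₁) = 20·log₁₀(35.7/3.0) = 21.511 dB.
L₂ = 81.5 − 20·log₁₀(35.7/3.0) = 81.5 − 21.511 = 59.99 dB.

60 dB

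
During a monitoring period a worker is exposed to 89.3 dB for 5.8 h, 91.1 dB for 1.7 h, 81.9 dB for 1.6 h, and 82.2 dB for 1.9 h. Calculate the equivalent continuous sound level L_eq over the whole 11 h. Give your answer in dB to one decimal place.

88.4 dB

The energy average is taken in the linear domain: L_eq = 10·log₁₀[(Σ tᵢ·10^(Lᵢ/10))/T], T = 11 h.
Σ tᵢ·10^(Lᵢ/10) = 5.8·10^(89.3/10) + 1.7·10^(91.1/10) + 1.6·10^(81.9/10) + 1.9·10^(82.2/10) = 7.690e+09.
L_eq = 10·log₁₀(7.690e+09/11) = 88.45 dB.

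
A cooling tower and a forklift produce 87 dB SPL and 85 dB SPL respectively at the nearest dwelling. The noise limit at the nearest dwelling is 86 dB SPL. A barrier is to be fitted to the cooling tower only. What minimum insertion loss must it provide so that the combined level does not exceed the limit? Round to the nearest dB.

8 dB

The untreated sources together contribute 10^(85/10) = 3.162e+08, i.e. 85.00 dB SPL.
To meet 86 dB SPL overall, the treated cooling tower may contribute at most 10^(86/10) − 3.162e+08 = 8.188e+07, i.e. 79.13 dB SPL.
Required insertion loss = 87 − 79.13 = 7.87 dB.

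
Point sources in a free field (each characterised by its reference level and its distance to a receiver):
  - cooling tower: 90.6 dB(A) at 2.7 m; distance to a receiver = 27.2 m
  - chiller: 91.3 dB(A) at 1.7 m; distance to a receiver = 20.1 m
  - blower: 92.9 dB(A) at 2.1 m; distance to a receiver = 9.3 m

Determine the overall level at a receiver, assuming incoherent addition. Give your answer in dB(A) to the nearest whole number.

First find each source's level at the receiver (point-source: −20·log₁₀(r/r_ref)), then combine on an intensity basis.
cooling tower: 90.6 − 20·log₁₀(27.2/2.7) = 90.6 − 20.06 = 70.54 dB(A).
chiller: 91.3 − 20·log₁₀(20.1/1.7) = 91.3 − 21.45 = 69.85 dB(A).
blower: 92.9 − 20·log₁₀(9.3/2.1) = 92.9 − 12.93 = 79.97 dB(A).
Σ 10^(L/10) = 1.204e+08 → L_total = 10·log₁₀(1.204e+08) = 80.81 dB(A).

81 dB(A)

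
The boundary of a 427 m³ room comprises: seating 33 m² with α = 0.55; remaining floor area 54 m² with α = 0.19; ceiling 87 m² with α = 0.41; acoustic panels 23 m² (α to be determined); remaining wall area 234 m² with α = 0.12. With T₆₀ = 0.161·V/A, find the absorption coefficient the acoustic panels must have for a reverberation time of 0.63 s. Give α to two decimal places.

0.74

A = 0.161·V/T₆₀ = 0.161·427/0.63 = 109.12 m² sabins.
Absorption from the other surfaces = 33·0.55 + 54·0.19 + 87·0.41 + 234·0.12 = 92.16 m², so the acoustic panels must supply 16.96 m² over 23 m².
α = 16.96/23 = 0.737.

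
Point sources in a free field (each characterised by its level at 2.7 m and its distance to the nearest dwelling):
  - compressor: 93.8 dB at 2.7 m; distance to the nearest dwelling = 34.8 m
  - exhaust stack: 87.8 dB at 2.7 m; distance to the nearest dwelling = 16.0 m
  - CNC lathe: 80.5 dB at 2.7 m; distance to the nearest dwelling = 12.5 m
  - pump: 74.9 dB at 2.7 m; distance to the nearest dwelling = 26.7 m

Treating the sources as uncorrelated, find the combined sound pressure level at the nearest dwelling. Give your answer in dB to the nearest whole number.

76 dB

Propagate each source to the receiver with L = L_ref − 20·log₁₀(r/r_ref), then add intensities.
compressor: 93.8 − 20·log₁₀(34.8/2.7) = 93.8 − 22.20 = 71.60 dB.
exhaust stack: 87.8 − 20·log₁₀(16.0/2.7) = 87.8 − 15.46 = 72.34 dB.
CNC lathe: 80.5 − 20·log₁₀(12.5/2.7) = 80.5 − 13.31 = 67.19 dB.
pump: 74.9 − 20·log₁₀(26.7/2.7) = 74.9 − 19.90 = 55.00 dB.
Σ 10^(L/10) = 3.715e+07 → L_total = 10·log₁₀(3.715e+07) = 75.70 dB.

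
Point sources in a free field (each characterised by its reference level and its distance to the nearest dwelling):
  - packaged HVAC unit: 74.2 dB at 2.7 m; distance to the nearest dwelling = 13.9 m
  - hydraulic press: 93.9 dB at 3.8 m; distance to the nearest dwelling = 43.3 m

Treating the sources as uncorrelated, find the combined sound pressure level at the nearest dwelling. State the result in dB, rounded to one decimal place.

Apply inverse-square spreading to bring every level to the receiver, then sum 10^(L/10).
packaged HVAC unit: 74.2 − 20·log₁₀(13.9/2.7) = 74.2 − 14.23 = 59.97 dB.
hydraulic press: 93.9 − 20·log₁₀(43.3/3.8) = 93.9 − 21.13 = 72.77 dB.
Σ 10^(L/10) = 1.990e+07 → L_total = 10·log₁₀(1.990e+07) = 72.99 dB.

73.0 dB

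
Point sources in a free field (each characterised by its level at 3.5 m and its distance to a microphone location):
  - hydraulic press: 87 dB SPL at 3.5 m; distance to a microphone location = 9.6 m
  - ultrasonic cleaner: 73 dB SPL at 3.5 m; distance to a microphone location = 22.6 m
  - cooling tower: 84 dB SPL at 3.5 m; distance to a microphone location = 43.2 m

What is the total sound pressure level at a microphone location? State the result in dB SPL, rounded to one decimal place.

78.4 dB SPL

Propagate each source to the receiver with L = L_ref − 20·log₁₀(r/r_ref), then add intensities.
hydraulic press: 87 − 20·log₁₀(9.6/3.5) = 87 − 8.76 = 78.24 dB SPL.
ultrasonic cleaner: 73 − 20·log₁₀(22.6/3.5) = 73 − 16.20 = 56.80 dB SPL.
cooling tower: 84 − 20·log₁₀(43.2/3.5) = 84 − 21.83 = 62.17 dB SPL.
Σ 10^(L/10) = 6.875e+07 → L_total = 10·log₁₀(6.875e+07) = 78.37 dB SPL.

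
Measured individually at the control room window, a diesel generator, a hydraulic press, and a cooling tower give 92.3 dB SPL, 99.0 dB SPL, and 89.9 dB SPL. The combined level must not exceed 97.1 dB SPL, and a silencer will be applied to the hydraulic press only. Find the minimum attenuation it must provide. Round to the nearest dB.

The untreated sources together contribute 10^(92.3/10) + 10^(89.9/10) = 2.675e+09, i.e. 94.27 dB SPL.
To meet 97.1 dB SPL overall, the treated hydraulic press may contribute at most 10^(97.1/10) − 2.675e+09 = 2.453e+09, i.e. 93.90 dB SPL.
Required insertion loss = 99.0 − 93.90 = 5.10 dB.

5 dB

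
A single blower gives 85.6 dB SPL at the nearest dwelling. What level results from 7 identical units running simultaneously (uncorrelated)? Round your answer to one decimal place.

With 7 equal, uncorrelated contributions the intensity is 7× that of one unit, giving a rise of 10·log₁₀ 7.
L_total = 85.6 + 10·log₁₀(7) = 85.6 + 8.451 = 94.05 dB SPL.

94.1 dB SPL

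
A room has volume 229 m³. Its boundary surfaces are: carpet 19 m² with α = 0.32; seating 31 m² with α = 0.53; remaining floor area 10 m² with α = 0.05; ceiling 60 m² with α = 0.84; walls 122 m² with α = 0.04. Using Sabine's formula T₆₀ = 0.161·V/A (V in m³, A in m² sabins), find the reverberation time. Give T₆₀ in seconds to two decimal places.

A = Σ Sᵢαᵢ = 19·0.32 + 31·0.53 + 10·0.05 + 60·0.84 + 122·0.04 = 78.29 m².
T₆₀ = 0.161·V/A = 0.161·229/78.29 = 0.471 s.

0.47 s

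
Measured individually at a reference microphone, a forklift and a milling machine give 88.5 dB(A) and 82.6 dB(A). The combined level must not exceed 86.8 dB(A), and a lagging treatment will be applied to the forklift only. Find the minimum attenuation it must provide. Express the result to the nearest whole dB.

Fixed contribution from the other source: Σ 10^(L/10) = 10^(82.6/10) = 1.820e+08 (82.60 dB(A)).
To meet 86.8 dB(A) overall, the treated forklift may contribute at most 10^(86.8/10) − 1.820e+08 = 2.967e+08, i.e. 84.72 dB(A).
So the forklift must be reduced from 88.5 to 84.72 dB(A): IL = 3.78 dB.

4 dB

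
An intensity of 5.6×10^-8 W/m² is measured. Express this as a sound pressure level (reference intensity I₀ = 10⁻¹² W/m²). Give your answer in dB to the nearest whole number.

Dividing by I₀ shifts the exponent by 12: I/I₀ = 5.6×10^4.
L = 10·(0.7482 + 4) = 47.48 dB.

47 dB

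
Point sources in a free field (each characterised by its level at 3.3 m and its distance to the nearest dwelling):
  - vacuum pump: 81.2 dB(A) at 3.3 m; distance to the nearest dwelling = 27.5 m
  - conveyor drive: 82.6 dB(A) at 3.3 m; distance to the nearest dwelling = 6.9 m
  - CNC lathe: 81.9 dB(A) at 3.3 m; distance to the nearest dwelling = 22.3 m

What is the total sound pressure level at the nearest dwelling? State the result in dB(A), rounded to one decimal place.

76.7 dB(A)

Apply inverse-square spreading to bring every level to the receiver, then sum 10^(L/10).
vacuum pump: 81.2 − 20·log₁₀(27.5/3.3) = 81.2 − 18.42 = 62.78 dB(A).
conveyor drive: 82.6 − 20·log₁₀(6.9/3.3) = 82.6 − 6.41 = 76.19 dB(A).
CNC lathe: 81.9 − 20·log₁₀(22.3/3.3) = 81.9 − 16.60 = 65.30 dB(A).
Σ 10^(L/10) = 4.691e+07 → L_total = 10·log₁₀(4.691e+07) = 76.71 dB(A).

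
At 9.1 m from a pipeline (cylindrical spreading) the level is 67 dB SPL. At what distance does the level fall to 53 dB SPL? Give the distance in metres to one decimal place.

228.6 m

Line-source spreading drops the level by 10·log₁₀(r₂/r₁); inverting, r₂/r₁ = 10^(ΔL/10).
r₂ = 9.1·10^((67−53)/10) = 9.1·10^(14.0/10) = 228.58 m.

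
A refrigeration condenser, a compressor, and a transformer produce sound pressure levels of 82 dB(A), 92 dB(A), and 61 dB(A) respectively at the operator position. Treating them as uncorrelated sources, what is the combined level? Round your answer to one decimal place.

92.4 dB(A)

Incoherent sources combine by intensity addition: L_total = 10·log₁₀(Σ 10^(L_i/10)).
Σ 10^(L/10) = 10^(82/10) + 10^(92/10) + 10^(61/10) = 1.745e+09.
L_total = 10·log₁₀(1.745e+09) = 92.42 dB(A).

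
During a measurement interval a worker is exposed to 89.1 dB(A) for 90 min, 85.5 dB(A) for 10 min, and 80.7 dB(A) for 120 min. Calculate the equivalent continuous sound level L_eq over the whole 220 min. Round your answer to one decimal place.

86.2 dB(A)

The energy average is taken in the linear domain: L_eq = 10·log₁₀[(Σ tᵢ·10^(Lᵢ/10))/T], T = 220 min.
Σ tᵢ·10^(Lᵢ/10) = 90·10^(89.1/10) + 10·10^(85.5/10) + 120·10^(80.7/10) = 9.080e+10.
L_eq = 10·log₁₀(9.080e+10/220) = 86.16 dB(A).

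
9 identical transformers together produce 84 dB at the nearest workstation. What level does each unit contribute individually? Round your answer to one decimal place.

74.5 dB

For N identical incoherent sources L_total = L₁ + 10·log₁₀ N, so L₁ = 84 − 10·log₁₀(9) = 84 − 9.542.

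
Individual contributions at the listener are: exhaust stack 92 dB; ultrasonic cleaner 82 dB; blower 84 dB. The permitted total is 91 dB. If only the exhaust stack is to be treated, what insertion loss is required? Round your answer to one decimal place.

Everything except the exhaust stack sums to 10^(82/10) + 10^(84/10) = 4.097e+08 in linear terms, 86.12 dB.
The limit corresponds to 10^(91/10) = 1.259e+09; subtracting the fixed part leaves 8.492e+08 for the exhaust stack, i.e. 89.29 dB.
Required insertion loss = 92 − 89.29 = 2.71 dB.

2.7 dB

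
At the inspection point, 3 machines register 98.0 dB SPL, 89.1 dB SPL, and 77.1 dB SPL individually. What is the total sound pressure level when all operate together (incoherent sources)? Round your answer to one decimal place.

For uncorrelated sources the intensities add, so convert each level to linear form, sum, and take 10·log₁₀ of the total.
Σ 10^(L/10) = 10^(98.0/10) + 10^(89.1/10) + 10^(77.1/10) = 7.174e+09.
L_total = 10·log₁₀(7.174e+09) = 98.56 dB SPL.

98.6 dB SPL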